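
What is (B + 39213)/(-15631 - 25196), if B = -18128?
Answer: -21085/40827 ≈ -0.51645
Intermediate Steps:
(B + 39213)/(-15631 - 25196) = (-18128 + 39213)/(-15631 - 25196) = 21085/(-40827) = 21085*(-1/40827) = -21085/40827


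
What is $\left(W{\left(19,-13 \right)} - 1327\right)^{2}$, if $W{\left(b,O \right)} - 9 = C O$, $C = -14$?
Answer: $1290496$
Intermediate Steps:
$W{\left(b,O \right)} = 9 - 14 O$
$\left(W{\left(19,-13 \right)} - 1327\right)^{2} = \left(\left(9 - -182\right) - 1327\right)^{2} = \left(\left(9 + 182\right) - 1327\right)^{2} = \left(191 - 1327\right)^{2} = \left(-1136\right)^{2} = 1290496$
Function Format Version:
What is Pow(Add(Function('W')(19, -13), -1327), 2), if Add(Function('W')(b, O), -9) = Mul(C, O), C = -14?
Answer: 1290496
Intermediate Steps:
Function('W')(b, O) = Add(9, Mul(-14, O))
Pow(Add(Function('W')(19, -13), -1327), 2) = Pow(Add(Add(9, Mul(-14, -13)), -1327), 2) = Pow(Add(Add(9, 182), -1327), 2) = Pow(Add(191, -1327), 2) = Pow(-1136, 2) = 1290496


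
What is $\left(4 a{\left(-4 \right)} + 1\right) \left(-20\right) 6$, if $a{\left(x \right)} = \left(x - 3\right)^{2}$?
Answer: $-23640$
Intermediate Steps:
$a{\left(x \right)} = \left(-3 + x\right)^{2}$
$\left(4 a{\left(-4 \right)} + 1\right) \left(-20\right) 6 = \left(4 \left(-3 - 4\right)^{2} + 1\right) \left(-20\right) 6 = \left(4 \left(-7\right)^{2} + 1\right) \left(-20\right) 6 = \left(4 \cdot 49 + 1\right) \left(-20\right) 6 = \left(196 + 1\right) \left(-20\right) 6 = 197 \left(-20\right) 6 = \left(-3940\right) 6 = -23640$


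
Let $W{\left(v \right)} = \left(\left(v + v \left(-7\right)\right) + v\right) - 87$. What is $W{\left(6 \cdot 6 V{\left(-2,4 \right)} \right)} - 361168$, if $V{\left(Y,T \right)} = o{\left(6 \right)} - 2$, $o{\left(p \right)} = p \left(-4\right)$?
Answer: $-356575$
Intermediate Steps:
$o{\left(p \right)} = - 4 p$
$V{\left(Y,T \right)} = -26$ ($V{\left(Y,T \right)} = \left(-4\right) 6 - 2 = -24 - 2 = -26$)
$W{\left(v \right)} = -87 - 5 v$ ($W{\left(v \right)} = \left(\left(v - 7 v\right) + v\right) - 87 = \left(- 6 v + v\right) - 87 = - 5 v - 87 = -87 - 5 v$)
$W{\left(6 \cdot 6 V{\left(-2,4 \right)} \right)} - 361168 = \left(-87 - 5 \cdot 6 \cdot 6 \left(-26\right)\right) - 361168 = \left(-87 - 5 \cdot 36 \left(-26\right)\right) - 361168 = \left(-87 - -4680\right) - 361168 = \left(-87 + 4680\right) - 361168 = 4593 - 361168 = -356575$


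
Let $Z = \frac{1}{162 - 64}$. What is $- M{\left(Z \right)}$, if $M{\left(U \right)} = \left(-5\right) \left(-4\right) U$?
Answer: $- \frac{10}{49} \approx -0.20408$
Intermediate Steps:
$Z = \frac{1}{98} \approx 0.010204$
$M{\left(U \right)} = 20 U$
$- M{\left(Z \right)} = - \frac{20}{98} = \left(-1\right) \frac{10}{49} = - \frac{10}{49}$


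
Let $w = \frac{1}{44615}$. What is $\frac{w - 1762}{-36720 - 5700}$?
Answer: $\frac{78611629}{1892568300} \approx 0.041537$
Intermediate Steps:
$w = \frac{1}{44615} \approx 2.2414 \cdot 10^{-5}$
$\frac{w - 1762}{-36720 - 5700} = \frac{\frac{1}{44615} - 1762}{-36720 - 5700} = - \frac{78611629}{44615 \left(-42420\right)} = \left(- \frac{78611629}{44615}\right) \left(- \frac{1}{42420}\right) = \frac{78611629}{1892568300}$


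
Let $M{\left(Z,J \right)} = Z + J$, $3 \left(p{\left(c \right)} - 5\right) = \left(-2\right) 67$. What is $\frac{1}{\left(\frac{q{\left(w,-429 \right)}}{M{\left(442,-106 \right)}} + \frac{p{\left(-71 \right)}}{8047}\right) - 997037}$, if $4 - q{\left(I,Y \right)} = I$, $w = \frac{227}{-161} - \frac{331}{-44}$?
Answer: $- \frac{19153662528}{19096910440784537} \approx -1.003 \cdot 10^{-6}$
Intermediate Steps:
$w = \frac{43303}{7084}$ ($w = 227 \left(- \frac{1}{161}\right) - - \frac{331}{44} = - \frac{227}{161} + \frac{331}{44} = \frac{43303}{7084} \approx 6.1128$)
$p{\left(c \right)} = - \frac{119}{3}$ ($p{\left(c \right)} = 5 + \frac{\left(-2\right) 67}{3} = 5 + \frac{1}{3} \left(-134\right) = 5 - \frac{134}{3} = - \frac{119}{3}$)
$q{\left(I,Y \right)} = 4 - I$
$M{\left(Z,J \right)} = J + Z$
$\frac{1}{\left(\frac{q{\left(w,-429 \right)}}{M{\left(442,-106 \right)}} + \frac{p{\left(-71 \right)}}{8047}\right) - 997037} = \frac{1}{\left(\frac{4 - \frac{43303}{7084}}{-106 + 442} - \frac{119}{3 \cdot 8047}\right) - 997037} = \frac{1}{\left(\frac{4 - \frac{43303}{7084}}{336} - \frac{119}{24141}\right) - 997037} = \frac{1}{\left(\left(- \frac{14967}{7084}\right) \frac{1}{336} - \frac{119}{24141}\right) - 997037} = \frac{1}{\left(- \frac{4989}{793408} - \frac{119}{24141}\right) - 997037} = \frac{1}{- \frac{214855001}{19153662528} - 997037} = \frac{1}{- \frac{19096910440784537}{19153662528}} = - \frac{19153662528}{19096910440784537}$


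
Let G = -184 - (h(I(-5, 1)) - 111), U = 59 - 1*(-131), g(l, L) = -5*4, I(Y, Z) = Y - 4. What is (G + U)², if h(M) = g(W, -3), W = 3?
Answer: 18769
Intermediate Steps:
I(Y, Z) = -4 + Y
g(l, L) = -20
h(M) = -20
U = 190 (U = 59 + 131 = 190)
G = -53 (G = -184 - (-20 - 111) = -184 - 1*(-131) = -184 + 131 = -53)
(G + U)² = (-53 + 190)² = 137² = 18769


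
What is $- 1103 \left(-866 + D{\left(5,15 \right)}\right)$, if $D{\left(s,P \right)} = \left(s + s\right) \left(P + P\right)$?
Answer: $624298$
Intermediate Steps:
$D{\left(s,P \right)} = 4 P s$ ($D{\left(s,P \right)} = 2 s 2 P = 4 P s$)
$- 1103 \left(-866 + D{\left(5,15 \right)}\right) = - 1103 \left(-866 + 4 \cdot 15 \cdot 5\right) = - 1103 \left(-866 + 300\right) = \left(-1103\right) \left(-566\right) = 624298$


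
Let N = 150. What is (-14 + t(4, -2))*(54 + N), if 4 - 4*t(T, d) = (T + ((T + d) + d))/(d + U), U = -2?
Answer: -2601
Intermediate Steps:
t(T, d) = 1 - (2*T + 2*d)/(4*(-2 + d)) (t(T, d) = 1 - (T + ((T + d) + d))/(4*(d - 2)) = 1 - (T + (T + 2*d))/(4*(-2 + d)) = 1 - (2*T + 2*d)/(4*(-2 + d)))
(-14 + t(4, -2))*(54 + N) = (-14 + (-4 - 2 - 1*4)/(2*(-2 - 2)))*(54 + 150) = (-14 + (1/2)*(-4 - 2 - 4)/(-4))*204 = (-14 + (1/2)*(-1/4)*(-10))*204 = (-14 + 5/4)*204 = -51/4*204 = -2601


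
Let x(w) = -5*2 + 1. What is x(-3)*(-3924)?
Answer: 35316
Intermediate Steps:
x(w) = -9 (x(w) = -10 + 1 = -9)
x(-3)*(-3924) = -9*(-3924) = 35316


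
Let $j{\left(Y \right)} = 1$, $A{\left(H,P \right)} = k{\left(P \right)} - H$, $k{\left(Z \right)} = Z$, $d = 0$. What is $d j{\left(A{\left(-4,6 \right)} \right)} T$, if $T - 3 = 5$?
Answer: $0$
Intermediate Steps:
$T = 8$ ($T = 3 + 5 = 8$)
$A{\left(H,P \right)} = P - H$
$d j{\left(A{\left(-4,6 \right)} \right)} T = 0 \cdot 1 \cdot 8 = 0 \cdot 8 = 0$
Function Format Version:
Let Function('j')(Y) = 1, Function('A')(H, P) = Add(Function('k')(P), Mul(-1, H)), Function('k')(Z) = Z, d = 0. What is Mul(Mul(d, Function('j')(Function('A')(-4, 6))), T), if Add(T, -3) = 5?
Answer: 0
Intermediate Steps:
T = 8 (T = Add(3, 5) = 8)
Function('A')(H, P) = Add(P, Mul(-1, H))
Mul(Mul(d, Function('j')(Function('A')(-4, 6))), T) = Mul(Mul(0, 1), 8) = Mul(0, 8) = 0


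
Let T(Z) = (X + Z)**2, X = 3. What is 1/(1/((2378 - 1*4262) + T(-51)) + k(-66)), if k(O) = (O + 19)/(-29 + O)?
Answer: 7980/3967 ≈ 2.0116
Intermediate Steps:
k(O) = (19 + O)/(-29 + O)
T(Z) = (3 + Z)**2
1/(1/((2378 - 1*4262) + T(-51)) + k(-66)) = 1/(1/((2378 - 1*4262) + (3 - 51)**2) + (19 - 66)/(-29 - 66)) = 1/(1/((2378 - 4262) + (-48)**2) - 47/(-95)) = 1/(1/(-1884 + 2304) - 1/95*(-47)) = 1/(1/420 + 47/95) = 1/(3967/7980) = 7980/3967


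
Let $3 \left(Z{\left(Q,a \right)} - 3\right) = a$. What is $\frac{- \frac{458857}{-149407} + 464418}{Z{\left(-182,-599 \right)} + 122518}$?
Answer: $\frac{208163276949}{54826990348} \approx 3.7967$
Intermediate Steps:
$Z{\left(Q,a \right)} = 3 + \frac{a}{3}$
$\frac{- \frac{458857}{-149407} + 464418}{Z{\left(-182,-599 \right)} + 122518} = \frac{- \frac{458857}{-149407} + 464418}{\left(3 + \frac{1}{3} \left(-599\right)\right) + 122518} = \frac{\left(-458857\right) \left(- \frac{1}{149407}\right) + 464418}{\left(3 - \frac{599}{3}\right) + 122518} = \frac{\frac{458857}{149407} + 464418}{- \frac{590}{3} + 122518} = \frac{69387758983}{149407 \cdot \frac{366964}{3}} = \frac{69387758983}{149407} \cdot \frac{3}{366964} = \frac{208163276949}{54826990348}$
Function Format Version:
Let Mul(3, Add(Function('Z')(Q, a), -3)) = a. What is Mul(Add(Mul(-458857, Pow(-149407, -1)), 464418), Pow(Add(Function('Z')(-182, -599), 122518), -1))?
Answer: Rational(208163276949, 54826990348) ≈ 3.7967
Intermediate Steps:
Function('Z')(Q, a) = Add(3, Mul(Rational(1, 3), a))
Mul(Add(Mul(-458857, Pow(-149407, -1)), 464418), Pow(Add(Function('Z')(-182, -599), 122518), -1)) = Mul(Add(Mul(-458857, Pow(-149407, -1)), 464418), Pow(Add(Add(3, Mul(Rational(1, 3), -599)), 122518), -1)) = Mul(Add(Mul(-458857, Rational(-1, 149407)), 464418), Pow(Add(Add(3, Rational(-599, 3)), 122518), -1)) = Mul(Add(Rational(458857, 149407), 464418), Pow(Add(Rational(-590, 3), 122518), -1)) = Mul(Rational(69387758983, 149407), Pow(Rational(366964, 3), -1)) = Mul(Rational(69387758983, 149407), Rational(3, 366964)) = Rational(208163276949, 54826990348)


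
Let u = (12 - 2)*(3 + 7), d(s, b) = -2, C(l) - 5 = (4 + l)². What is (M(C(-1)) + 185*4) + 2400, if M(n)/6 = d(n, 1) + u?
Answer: 3728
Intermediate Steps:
C(l) = 5 + (4 + l)²
u = 100 (u = 10*10 = 100)
M(n) = 588 (M(n) = 6*(-2 + 100) = 6*98 = 588)
(M(C(-1)) + 185*4) + 2400 = (588 + 185*4) + 2400 = (588 + 740) + 2400 = 1328 + 2400 = 3728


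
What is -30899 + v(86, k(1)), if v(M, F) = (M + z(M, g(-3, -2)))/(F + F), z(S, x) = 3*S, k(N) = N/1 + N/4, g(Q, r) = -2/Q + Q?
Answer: -153807/5 ≈ -30761.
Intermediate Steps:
g(Q, r) = Q - 2/Q
k(N) = 5*N/4 (k(N) = N*1 + N*(¼) = N + N/4 = 5*N/4)
v(M, F) = 2*M/F (v(M, F) = (M + 3*M)/(F + F) = (4*M)/((2*F)) = (4*M)*(1/(2*F)) = 2*M/F)
-30899 + v(86, k(1)) = -30899 + 2*86/((5/4)*1) = -30899 + 2*86/(5/4) = -30899 + 2*86*(⅘) = -30899 + 688/5 = -153807/5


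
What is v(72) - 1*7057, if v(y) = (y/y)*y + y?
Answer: -6913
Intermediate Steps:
v(y) = 2*y (v(y) = 1*y + y = y + y = 2*y)
v(72) - 1*7057 = 2*72 - 1*7057 = 144 - 7057 = -6913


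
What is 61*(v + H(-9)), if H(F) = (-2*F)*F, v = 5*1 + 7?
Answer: -9150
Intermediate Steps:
v = 12 (v = 5 + 7 = 12)
H(F) = -2*F²
61*(v + H(-9)) = 61*(12 - 2*(-9)²) = 61*(12 - 2*81) = 61*(12 - 162) = 61*(-150) = -9150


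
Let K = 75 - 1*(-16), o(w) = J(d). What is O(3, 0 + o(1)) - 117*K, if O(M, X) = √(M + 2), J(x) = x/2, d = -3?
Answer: -10647 + √5 ≈ -10645.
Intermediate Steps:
J(x) = x/2 (J(x) = x*(½) = x/2)
o(w) = -3/2 (o(w) = (½)*(-3) = -3/2)
K = 91 (K = 75 + 16 = 91)
O(M, X) = √(2 + M)
O(3, 0 + o(1)) - 117*K = √(2 + 3) - 117*91 = √5 - 10647 = -10647 + √5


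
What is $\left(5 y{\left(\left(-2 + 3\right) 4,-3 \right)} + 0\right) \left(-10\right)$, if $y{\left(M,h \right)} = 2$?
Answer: $-100$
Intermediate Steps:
$\left(5 y{\left(\left(-2 + 3\right) 4,-3 \right)} + 0\right) \left(-10\right) = \left(5 \cdot 2 + 0\right) \left(-10\right) = \left(10 + 0\right) \left(-10\right) = 10 \left(-10\right) = -100$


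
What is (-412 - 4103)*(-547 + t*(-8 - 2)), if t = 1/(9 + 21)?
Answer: 2471210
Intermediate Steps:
t = 1/30 ≈ 0.033333
(-412 - 4103)*(-547 + t*(-8 - 2)) = (-412 - 4103)*(-547 + (-8 - 2)/30) = -4515*(-547 + (1/30)*(-10)) = -4515*(-547 - ⅓) = -4515*(-1642/3) = 2471210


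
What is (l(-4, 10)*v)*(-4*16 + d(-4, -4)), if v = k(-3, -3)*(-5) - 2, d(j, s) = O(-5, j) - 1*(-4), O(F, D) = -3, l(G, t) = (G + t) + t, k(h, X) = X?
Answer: -13104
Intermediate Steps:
l(G, t) = G + 2*t
d(j, s) = 1 (d(j, s) = -3 - 1*(-4) = -3 + 4 = 1)
v = 13 (v = -3*(-5) - 2 = 15 - 2 = 13)
(l(-4, 10)*v)*(-4*16 + d(-4, -4)) = ((-4 + 2*10)*13)*(-4*16 + 1) = ((-4 + 20)*13)*(-64 + 1) = (16*13)*(-63) = 208*(-63) = -13104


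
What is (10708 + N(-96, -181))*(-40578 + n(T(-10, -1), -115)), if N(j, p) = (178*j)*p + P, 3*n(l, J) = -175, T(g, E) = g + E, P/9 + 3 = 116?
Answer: -378485142577/3 ≈ -1.2616e+11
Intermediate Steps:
P = 1017 (P = -27 + 9*116 = -27 + 1044 = 1017)
T(g, E) = E + g
n(l, J) = -175/3 (n(l, J) = (1/3)*(-175) = -175/3)
N(j, p) = 1017 + 178*j*p (N(j, p) = (178*j)*p + 1017 = 178*j*p + 1017 = 1017 + 178*j*p)
(10708 + N(-96, -181))*(-40578 + n(T(-10, -1), -115)) = (10708 + (1017 + 178*(-96)*(-181)))*(-40578 - 175/3) = (10708 + (1017 + 3092928))*(-121909/3) = (10708 + 3093945)*(-121909/3) = 3104653*(-121909/3) = -378485142577/3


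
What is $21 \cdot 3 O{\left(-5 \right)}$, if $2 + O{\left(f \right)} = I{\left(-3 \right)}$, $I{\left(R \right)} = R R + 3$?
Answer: $630$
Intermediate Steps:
$I{\left(R \right)} = 3 + R^{2}$ ($I{\left(R \right)} = R^{2} + 3 = 3 + R^{2}$)
$O{\left(f \right)} = 10$ ($O{\left(f \right)} = -2 + \left(3 + \left(-3\right)^{2}\right) = -2 + \left(3 + 9\right) = -2 + 12 = 10$)
$21 \cdot 3 O{\left(-5 \right)} = 21 \cdot 3 \cdot 10 = 63 \cdot 10 = 630$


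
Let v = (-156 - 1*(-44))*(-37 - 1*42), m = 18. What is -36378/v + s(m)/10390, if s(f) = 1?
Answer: -94489643/22982680 ≈ -4.1113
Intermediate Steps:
v = 8848 (v = (-156 + 44)*(-37 - 42) = -112*(-79) = 8848)
-36378/v + s(m)/10390 = -36378/8848 + 1/10390 = -36378*1/8848 + 1*(1/10390) = -18189/4424 + 1/10390 = -94489643/22982680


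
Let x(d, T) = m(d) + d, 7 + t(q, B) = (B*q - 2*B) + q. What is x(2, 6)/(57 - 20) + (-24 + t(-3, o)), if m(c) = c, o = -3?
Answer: -699/37 ≈ -18.892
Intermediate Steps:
t(q, B) = -7 + q - 2*B + B*q (t(q, B) = -7 + ((B*q - 2*B) + q) = -7 + ((-2*B + B*q) + q) = -7 + (q - 2*B + B*q) = -7 + q - 2*B + B*q)
x(d, T) = 2*d (x(d, T) = d + d = 2*d)
x(2, 6)/(57 - 20) + (-24 + t(-3, o)) = (2*2)/(57 - 20) + (-24 + (-7 - 3 - 2*(-3) - 3*(-3))) = 4/37 + (-24 + (-7 - 3 + 6 + 9)) = (1/37)*4 + (-24 + 5) = 4/37 - 19 = -699/37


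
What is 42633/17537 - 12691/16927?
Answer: 499086724/296848799 ≈ 1.6813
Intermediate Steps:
42633/17537 - 12691/16927 = 499086724/296848799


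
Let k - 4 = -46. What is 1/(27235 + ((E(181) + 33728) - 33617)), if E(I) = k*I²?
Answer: -1/1348616 ≈ -7.4150e-7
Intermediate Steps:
k = -42 (k = 4 - 46 = -42)
E(I) = -42*I²
1/(27235 + ((E(181) + 33728) - 33617)) = 1/(27235 + ((-42*181² + 33728) - 33617)) = 1/(27235 + ((-42*32761 + 33728) - 33617)) = 1/(27235 + ((-1375962 + 33728) - 33617)) = 1/(27235 + (-1342234 - 33617)) = 1/(27235 - 1375851) = 1/(-1348616) = -1/1348616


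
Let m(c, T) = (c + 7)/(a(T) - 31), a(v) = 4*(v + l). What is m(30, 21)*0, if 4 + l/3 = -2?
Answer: 0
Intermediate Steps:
l = -18 (l = -12 + 3*(-2) = -12 - 6 = -18)
a(v) = -72 + 4*v (a(v) = 4*(v - 18) = 4*(-18 + v) = -72 + 4*v)
m(c, T) = (7 + c)/(-103 + 4*T) (m(c, T) = (c + 7)/((-72 + 4*T) - 31) = (7 + c)/(-103 + 4*T))
m(30, 21)*0 = ((7 + 30)/(-103 + 4*21))*0 = (37/(-103 + 84))*0 = (37/(-19))*0 = -1/19*37*0 = -37/19*0 = 0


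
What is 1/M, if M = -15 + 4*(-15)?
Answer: -1/75 ≈ -0.013333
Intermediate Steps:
M = -75 (M = -15 - 60 = -75)
1/M = 1/(-75) = -1/75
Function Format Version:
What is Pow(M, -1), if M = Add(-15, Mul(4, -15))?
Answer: Rational(-1, 75) ≈ -0.013333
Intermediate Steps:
M = -75 (M = Add(-15, -60) = -75)
Pow(M, -1) = Pow(-75, -1) = Rational(-1, 75)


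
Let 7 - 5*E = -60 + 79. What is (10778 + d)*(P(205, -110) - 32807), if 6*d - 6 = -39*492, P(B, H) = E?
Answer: -1243640307/5 ≈ -2.4873e+8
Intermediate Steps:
E = -12/5 (E = 7/5 - (-60 + 79)/5 = 7/5 - ⅕*19 = 7/5 - 19/5 = -12/5 ≈ -2.4000)
P(B, H) = -12/5
d = -3197 (d = 1 + (-39*492)/6 = 1 + (⅙)*(-19188) = 1 - 3198 = -3197)
(10778 + d)*(P(205, -110) - 32807) = (10778 - 3197)*(-12/5 - 32807) = 7581*(-164047/5) = -1243640307/5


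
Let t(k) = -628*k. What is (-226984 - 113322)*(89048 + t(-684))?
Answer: -176482691600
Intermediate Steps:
(-226984 - 113322)*(89048 + t(-684)) = (-226984 - 113322)*(89048 - 628*(-684)) = -340306*(89048 + 429552) = -340306*518600 = -176482691600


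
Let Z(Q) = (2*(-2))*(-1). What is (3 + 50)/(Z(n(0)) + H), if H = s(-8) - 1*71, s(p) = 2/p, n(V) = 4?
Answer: -212/269 ≈ -0.78810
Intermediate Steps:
Z(Q) = 4 (Z(Q) = -4*(-1) = 4)
H = -285/4 (H = 2/(-8) - 1*71 = 2*(-⅛) - 71 = -¼ - 71 = -285/4 ≈ -71.250)
(3 + 50)/(Z(n(0)) + H) = (3 + 50)/(4 - 285/4) = 53/(-269/4) = 53*(-4/269) = -212/269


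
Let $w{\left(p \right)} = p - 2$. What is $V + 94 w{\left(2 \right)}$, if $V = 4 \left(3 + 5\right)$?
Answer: $32$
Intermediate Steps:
$w{\left(p \right)} = -2 + p$
$V = 32$ ($V = 4 \cdot 8 = 32$)
$V + 94 w{\left(2 \right)} = 32 + 94 \left(-2 + 2\right) = 32 + 94 \cdot 0 = 32 + 0 = 32$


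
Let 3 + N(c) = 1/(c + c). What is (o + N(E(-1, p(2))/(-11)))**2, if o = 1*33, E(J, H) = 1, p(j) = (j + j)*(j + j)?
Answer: 2401/4 ≈ 600.25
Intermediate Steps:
p(j) = 4*j**2 (p(j) = (2*j)*(2*j) = 4*j**2)
o = 33
N(c) = -3 + 1/(2*c) (N(c) = -3 + 1/(c + c) = -3 + 1/(2*c))
(o + N(E(-1, p(2))/(-11)))**2 = (33 + (-3 + 1/(2*((1/(-11))))))**2 = (33 + (-3 + 1/(2*((1*(-1/11))))))**2 = (33 + (-3 + 1/(2*(-1/11))))**2 = (33 + (-3 + (1/2)*(-11)))**2 = (33 + (-3 - 11/2))**2 = (33 - 17/2)**2 = (49/2)**2 = 2401/4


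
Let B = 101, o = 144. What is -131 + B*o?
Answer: 14413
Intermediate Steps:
-131 + B*o = -131 + 101*144 = -131 + 14544 = 14413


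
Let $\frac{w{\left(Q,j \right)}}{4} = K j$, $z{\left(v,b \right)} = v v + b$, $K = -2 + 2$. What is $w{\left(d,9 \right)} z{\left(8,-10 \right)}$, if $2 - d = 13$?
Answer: $0$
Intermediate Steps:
$K = 0$
$d = -11$ ($d = 2 - 13 = -11$)
$z{\left(v,b \right)} = b + v^{2}$ ($z{\left(v,b \right)} = v^{2} + b = b + v^{2}$)
$w{\left(Q,j \right)} = 0$ ($w{\left(Q,j \right)} = 4 \cdot 0 j = 4 \cdot 0 = 0$)
$w{\left(d,9 \right)} z{\left(8,-10 \right)} = 0 \left(-10 + 8^{2}\right) = 0 \left(-10 + 64\right) = 0 \cdot 54 = 0$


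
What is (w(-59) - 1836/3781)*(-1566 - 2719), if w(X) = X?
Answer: 963760775/3781 ≈ 2.5490e+5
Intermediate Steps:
(w(-59) - 1836/3781)*(-1566 - 2719) = (-59 - 1836/3781)*(-1566 - 2719) = (-59 - 1836*1/3781)*(-4285) = (-59 - 1836/3781)*(-4285) = -224915/3781*(-4285) = 963760775/3781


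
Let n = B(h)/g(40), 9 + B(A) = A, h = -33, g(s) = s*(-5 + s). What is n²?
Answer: 9/10000 ≈ 0.00090000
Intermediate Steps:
B(A) = -9 + A
n = -3/100 (n = (-9 - 33)/((40*(-5 + 40))) = -42/(40*35) = -42/1400 = -42*1/1400 = -3/100 ≈ -0.030000)
n² = (-3/100)² = 9/10000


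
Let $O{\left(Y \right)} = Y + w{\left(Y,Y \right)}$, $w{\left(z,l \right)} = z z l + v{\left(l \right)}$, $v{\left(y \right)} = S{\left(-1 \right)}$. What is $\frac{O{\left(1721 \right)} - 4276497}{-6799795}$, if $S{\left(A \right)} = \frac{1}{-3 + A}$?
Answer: $- \frac{20372214339}{27199180} \approx -749.0$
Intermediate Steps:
$v{\left(y \right)} = - \frac{1}{4}$ ($v{\left(y \right)} = \frac{1}{-3 - 1} = \frac{1}{-4} = - \frac{1}{4}$)
$w{\left(z,l \right)} = - \frac{1}{4} + l z^{2}$ ($w{\left(z,l \right)} = z z l - \frac{1}{4} = z^{2} l - \frac{1}{4} = l z^{2} - \frac{1}{4} = - \frac{1}{4} + l z^{2}$)
$O{\left(Y \right)} = - \frac{1}{4} + Y + Y^{3}$ ($O{\left(Y \right)} = Y + \left(- \frac{1}{4} + Y Y^{2}\right) = Y + \left(- \frac{1}{4} + Y^{3}\right) = - \frac{1}{4} + Y + Y^{3}$)
$\frac{O{\left(1721 \right)} - 4276497}{-6799795} = \frac{\left(- \frac{1}{4} + 1721 + 1721^{3}\right) - 4276497}{-6799795} = \left(\left(- \frac{1}{4} + 1721 + 5097328361\right) - 4276497\right) \left(- \frac{1}{6799795}\right) = \left(\frac{20389320327}{4} - 4276497\right) \left(- \frac{1}{6799795}\right) = \frac{20372214339}{4} \left(- \frac{1}{6799795}\right) = - \frac{20372214339}{27199180}$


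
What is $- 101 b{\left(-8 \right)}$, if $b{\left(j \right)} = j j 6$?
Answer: $-38784$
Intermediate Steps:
$b{\left(j \right)} = 6 j^{2}$ ($b{\left(j \right)} = j^{2} \cdot 6 = 6 j^{2}$)
$- 101 b{\left(-8 \right)} = - 101 \cdot 6 \left(-8\right)^{2} = - 101 \cdot 6 \cdot 64 = \left(-101\right) 384 = -38784$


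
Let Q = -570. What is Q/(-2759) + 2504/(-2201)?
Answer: -182386/195889 ≈ -0.93107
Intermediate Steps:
Q/(-2759) + 2504/(-2201) = -570/(-2759) + 2504/(-2201) = -570*(-1/2759) + 2504*(-1/2201) = 570/2759 - 2504/2201 = -182386/195889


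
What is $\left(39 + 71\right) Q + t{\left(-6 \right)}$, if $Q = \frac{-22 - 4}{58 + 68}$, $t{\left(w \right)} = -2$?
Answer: $- \frac{1556}{63} \approx -24.698$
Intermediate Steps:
$Q = - \frac{13}{63}$ ($Q = - \frac{26}{126} = \left(-26\right) \frac{1}{126} = - \frac{13}{63} \approx -0.20635$)
$\left(39 + 71\right) Q + t{\left(-6 \right)} = \left(39 + 71\right) \left(- \frac{13}{63}\right) - 2 = 110 \left(- \frac{13}{63}\right) - 2 = - \frac{1430}{63} - 2 = - \frac{1556}{63}$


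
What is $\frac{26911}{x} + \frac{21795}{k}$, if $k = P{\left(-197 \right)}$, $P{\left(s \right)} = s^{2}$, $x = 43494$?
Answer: $\frac{1992340729}{1687958646} \approx 1.1803$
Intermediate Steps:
$k = 38809$ ($k = \left(-197\right)^{2} = 38809$)
$\frac{26911}{x} + \frac{21795}{k} = \frac{26911}{43494} + \frac{21795}{38809} = \frac{1992340729}{1687958646}$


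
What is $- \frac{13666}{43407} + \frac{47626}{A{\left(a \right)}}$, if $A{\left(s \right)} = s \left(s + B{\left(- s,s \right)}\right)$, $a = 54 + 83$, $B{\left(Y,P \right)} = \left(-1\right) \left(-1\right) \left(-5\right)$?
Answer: $\frac{303360973}{130828698} \approx 2.3188$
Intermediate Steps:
$B{\left(Y,P \right)} = -5$ ($B{\left(Y,P \right)} = 1 \left(-5\right) = -5$)
$a = 137$
$A{\left(s \right)} = s \left(-5 + s\right)$ ($A{\left(s \right)} = s \left(s - 5\right) = s \left(-5 + s\right)$)
$- \frac{13666}{43407} + \frac{47626}{A{\left(a \right)}} = - \frac{13666}{43407} + \frac{47626}{137 \left(-5 + 137\right)} = \left(-13666\right) \frac{1}{43407} + \frac{47626}{137 \cdot 132} = - \frac{13666}{43407} + \frac{47626}{18084} = - \frac{13666}{43407} + 47626 \cdot \frac{1}{18084} = - \frac{13666}{43407} + \frac{23813}{9042} = \frac{303360973}{130828698}$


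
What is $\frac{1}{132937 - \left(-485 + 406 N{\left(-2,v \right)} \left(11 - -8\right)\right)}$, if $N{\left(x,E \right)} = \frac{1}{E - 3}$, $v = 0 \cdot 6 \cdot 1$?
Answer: $\frac{3}{407980} \approx 7.3533 \cdot 10^{-6}$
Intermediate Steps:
$v = 0$ ($v = 0 \cdot 1 = 0$)
$N{\left(x,E \right)} = \frac{1}{-3 + E}$
$\frac{1}{132937 - \left(-485 + 406 N{\left(-2,v \right)} \left(11 - -8\right)\right)} = \frac{1}{132937 - \left(-485 + 406 \frac{11 - -8}{-3 + 0}\right)} = \frac{1}{132937 - \left(-485 + 406 \frac{11 + 8}{-3}\right)} = \frac{1}{132937 - \left(-485 + 406 \left(\left(- \frac{1}{3}\right) 19\right)\right)} = \frac{1}{132937 + \left(\left(-406\right) \left(- \frac{19}{3}\right) + 485\right)} = \frac{1}{132937 + \left(\frac{7714}{3} + 485\right)} = \frac{1}{132937 + \frac{9169}{3}} = \frac{1}{\frac{407980}{3}} = \frac{3}{407980}$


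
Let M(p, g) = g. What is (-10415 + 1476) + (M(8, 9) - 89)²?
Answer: -2539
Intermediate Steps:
(-10415 + 1476) + (M(8, 9) - 89)² = (-10415 + 1476) + (9 - 89)² = -8939 + (-80)² = -8939 + 6400 = -2539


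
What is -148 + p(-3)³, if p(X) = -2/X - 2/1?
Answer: -4060/27 ≈ -150.37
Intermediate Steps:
p(X) = -2 - 2/X (p(X) = -2/X - 2*1 = -2/X - 2 = -2 - 2/X)
-148 + p(-3)³ = -148 + (-2 - 2/(-3))³ = -148 + (-2 - 2*(-⅓))³ = -148 + (-2 + ⅔)³ = -148 + (-4/3)³ = -148 - 64/27 = -4060/27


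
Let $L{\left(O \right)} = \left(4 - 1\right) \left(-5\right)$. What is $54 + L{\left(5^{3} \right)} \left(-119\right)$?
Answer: $1839$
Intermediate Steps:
$L{\left(O \right)} = -15$ ($L{\left(O \right)} = 3 \left(-5\right) = -15$)
$54 + L{\left(5^{3} \right)} \left(-119\right) = 54 - -1785 = 54 + 1785 = 1839$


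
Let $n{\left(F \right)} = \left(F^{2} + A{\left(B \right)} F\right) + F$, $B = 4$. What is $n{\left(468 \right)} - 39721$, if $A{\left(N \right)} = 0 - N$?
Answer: $177899$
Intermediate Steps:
$A{\left(N \right)} = - N$
$n{\left(F \right)} = F^{2} - 3 F$ ($n{\left(F \right)} = \left(F^{2} + \left(-1\right) 4 F\right) + F = \left(F^{2} - 4 F\right) + F = F^{2} - 3 F$)
$n{\left(468 \right)} - 39721 = 468 \left(-3 + 468\right) - 39721 = 468 \cdot 465 - 39721 = 217620 - 39721 = 177899$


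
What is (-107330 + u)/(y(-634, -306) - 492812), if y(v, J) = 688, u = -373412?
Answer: 240371/246062 ≈ 0.97687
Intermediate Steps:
(-107330 + u)/(y(-634, -306) - 492812) = (-107330 - 373412)/(688 - 492812) = -480742/(-492124) = -480742*(-1/492124) = 240371/246062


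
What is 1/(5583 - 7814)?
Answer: -1/2231 ≈ -0.00044823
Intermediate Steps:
1/(5583 - 7814) = 1/(-2231) = -1/2231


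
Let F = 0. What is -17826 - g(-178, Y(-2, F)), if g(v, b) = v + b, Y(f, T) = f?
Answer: -17646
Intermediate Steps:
g(v, b) = b + v
-17826 - g(-178, Y(-2, F)) = -17826 - (-2 - 178) = -17826 - 1*(-180) = -17826 + 180 = -17646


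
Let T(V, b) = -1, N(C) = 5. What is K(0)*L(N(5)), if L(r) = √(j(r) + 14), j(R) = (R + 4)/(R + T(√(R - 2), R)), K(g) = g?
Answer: 0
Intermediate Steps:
j(R) = (4 + R)/(-1 + R) (j(R) = (R + 4)/(R - 1) = (4 + R)/(-1 + R))
L(r) = √(14 + (4 + r)/(-1 + r)) (L(r) = √((4 + r)/(-1 + r) + 14) = √(14 + (4 + r)/(-1 + r)))
K(0)*L(N(5)) = 0*(√5*√((-2 + 3*5)/(-1 + 5))) = 0*(√5*√((-2 + 15)/4)) = 0*(√5*√((¼)*13)) = 0*(√5*√(13/4)) = 0*(√5*(√13/2)) = 0*(√65/2) = 0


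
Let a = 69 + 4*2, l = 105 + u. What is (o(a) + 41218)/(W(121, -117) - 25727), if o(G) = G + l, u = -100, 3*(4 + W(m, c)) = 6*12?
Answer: -41300/25707 ≈ -1.6066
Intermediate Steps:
W(m, c) = 20 (W(m, c) = -4 + (6*12)/3 = -4 + (⅓)*72 = -4 + 24 = 20)
l = 5 (l = 105 - 100 = 5)
a = 77 (a = 69 + 8 = 77)
o(G) = 5 + G (o(G) = G + 5 = 5 + G)
(o(a) + 41218)/(W(121, -117) - 25727) = ((5 + 77) + 41218)/(20 - 25727) = (82 + 41218)/(-25707) = 41300*(-1/25707) = -41300/25707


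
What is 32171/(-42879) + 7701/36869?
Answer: -855901420/1580905851 ≈ -0.54140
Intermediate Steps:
32171/(-42879) + 7701/36869 = 32171*(-1/42879) + 7701*(1/36869) = -32171/42879 + 7701/36869 = -855901420/1580905851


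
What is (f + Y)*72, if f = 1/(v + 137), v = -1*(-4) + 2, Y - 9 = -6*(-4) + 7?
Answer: 411912/143 ≈ 2880.5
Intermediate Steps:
Y = 40 (Y = 9 + (-6*(-4) + 7) = 9 + (24 + 7) = 9 + 31 = 40)
v = 6 (v = 4 + 2 = 6)
f = 1/143 (f = 1/(6 + 137) = 1/143 ≈ 0.0069930)
(f + Y)*72 = (1/143 + 40)*72 = (5721/143)*72 = 411912/143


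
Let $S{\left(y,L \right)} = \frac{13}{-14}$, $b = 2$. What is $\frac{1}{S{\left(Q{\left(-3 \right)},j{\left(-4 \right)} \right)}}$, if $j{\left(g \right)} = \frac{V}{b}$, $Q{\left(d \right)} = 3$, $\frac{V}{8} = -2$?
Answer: $- \frac{14}{13} \approx -1.0769$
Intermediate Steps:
$V = -16$ ($V = 8 \left(-2\right) = -16$)
$j{\left(g \right)} = -8$ ($j{\left(g \right)} = - \frac{16}{2} = \left(-16\right) \frac{1}{2} = -8$)
$S{\left(y,L \right)} = - \frac{13}{14}$ ($S{\left(y,L \right)} = 13 \left(- \frac{1}{14}\right) = - \frac{13}{14}$)
$\frac{1}{S{\left(Q{\left(-3 \right)},j{\left(-4 \right)} \right)}} = \frac{1}{- \frac{13}{14}} = - \frac{14}{13}$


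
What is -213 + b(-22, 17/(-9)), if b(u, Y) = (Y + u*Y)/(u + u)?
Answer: -28235/132 ≈ -213.90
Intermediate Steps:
b(u, Y) = (Y + Y*u)/(2*u) (b(u, Y) = (Y + Y*u)/((2*u)) = (Y + Y*u)*(1/(2*u)) = (Y + Y*u)/(2*u))
-213 + b(-22, 17/(-9)) = -213 + (½)*(17/(-9))*(1 - 22)/(-22) = -213 + (½)*(17*(-⅑))*(-1/22)*(-21) = -213 + (½)*(-17/9)*(-1/22)*(-21) = -213 - 119/132 = -28235/132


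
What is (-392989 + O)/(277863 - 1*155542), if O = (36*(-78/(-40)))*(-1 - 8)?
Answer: -1968104/611605 ≈ -3.2179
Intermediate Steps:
O = -3159/5 (O = (36*(-78*(-1/40)))*(-9) = (36*(39/20))*(-9) = (351/5)*(-9) = -3159/5 ≈ -631.80)
(-392989 + O)/(277863 - 1*155542) = (-392989 - 3159/5)/(277863 - 1*155542) = -1968104/(5*(277863 - 155542)) = -1968104/5/122321 = -1968104/5*1/122321 = -1968104/611605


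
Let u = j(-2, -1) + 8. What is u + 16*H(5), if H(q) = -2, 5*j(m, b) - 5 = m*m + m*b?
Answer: -109/5 ≈ -21.800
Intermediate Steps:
j(m, b) = 1 + m²/5 + b*m/5 (j(m, b) = 1 + (m*m + m*b)/5 = 1 + (m² + b*m)/5 = 1 + (m²/5 + b*m/5) = 1 + m²/5 + b*m/5)
u = 51/5 (u = (1 + (⅕)*(-2)² + (⅕)*(-1)*(-2)) + 8 = (1 + (⅕)*4 + ⅖) + 8 = (1 + ⅘ + ⅖) + 8 = 11/5 + 8 = 51/5 ≈ 10.200)
u + 16*H(5) = 51/5 + 16*(-2) = 51/5 - 32 = -109/5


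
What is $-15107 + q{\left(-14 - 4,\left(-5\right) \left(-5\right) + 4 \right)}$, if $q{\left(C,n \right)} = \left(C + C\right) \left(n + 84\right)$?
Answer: $-19175$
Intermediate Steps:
$q{\left(C,n \right)} = 2 C \left(84 + n\right)$
$-15107 + q{\left(-14 - 4,\left(-5\right) \left(-5\right) + 4 \right)} = -15107 + 2 \left(-14 - 4\right) \left(84 + \left(\left(-5\right) \left(-5\right) + 4\right)\right) = -15107 + 2 \left(-14 - 4\right) \left(84 + \left(25 + 4\right)\right) = -15107 + 2 \left(-18\right) \left(84 + 29\right) = -15107 + 2 \left(-18\right) 113 = -15107 - 4068 = -19175$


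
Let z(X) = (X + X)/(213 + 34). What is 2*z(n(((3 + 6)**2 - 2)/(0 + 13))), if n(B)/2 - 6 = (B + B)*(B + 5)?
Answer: 190128/41743 ≈ 4.5547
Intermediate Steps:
n(B) = 12 + 4*B*(5 + B) (n(B) = 12 + 2*((B + B)*(B + 5)) = 12 + 2*((2*B)*(5 + B)) = 12 + 2*(2*B*(5 + B)) = 12 + 4*B*(5 + B))
z(X) = 2*X/247 (z(X) = (2*X)/247 = (2*X)*(1/247) = 2*X/247)
2*z(n(((3 + 6)**2 - 2)/(0 + 13))) = 2*(2*(12 + 4*(((3 + 6)**2 - 2)/(0 + 13))**2 + 20*(((3 + 6)**2 - 2)/(0 + 13)))/247) = 2*(2*(12 + 4*((9**2 - 2)/13)**2 + 20*((9**2 - 2)/13))/247) = 2*(2*(12 + 4*((81 - 2)*(1/13))**2 + 20*((81 - 2)*(1/13)))/247) = 2*(2*(12 + 4*(79*(1/13))**2 + 20*(79*(1/13)))/247) = 2*(2*(12 + 4*(79/13)**2 + 20*(79/13))/247) = 2*(2*(12 + 4*(6241/169) + 1580/13)/247) = 2*(2*(12 + 24964/169 + 1580/13)/247) = 2*((2/247)*(47532/169)) = 2*(95064/41743) = 190128/41743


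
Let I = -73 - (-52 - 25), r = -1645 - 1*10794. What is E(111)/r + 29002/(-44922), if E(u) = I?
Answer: -180467783/279392379 ≈ -0.64593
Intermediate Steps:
r = -12439 (r = -1645 - 10794 = -12439)
I = 4 (I = -73 - 1*(-77) = -73 + 77 = 4)
E(u) = 4
E(111)/r + 29002/(-44922) = 4/(-12439) + 29002/(-44922) = 4*(-1/12439) + 29002*(-1/44922) = -4/12439 - 14501/22461 = -180467783/279392379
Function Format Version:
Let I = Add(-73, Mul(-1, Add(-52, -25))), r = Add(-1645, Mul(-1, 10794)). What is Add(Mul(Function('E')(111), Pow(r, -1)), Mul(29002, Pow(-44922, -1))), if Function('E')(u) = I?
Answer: Rational(-180467783, 279392379) ≈ -0.64593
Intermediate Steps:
r = -12439 (r = Add(-1645, -10794) = -12439)
I = 4 (I = Add(-73, Mul(-1, -77)) = Add(-73, 77) = 4)
Function('E')(u) = 4
Add(Mul(Function('E')(111), Pow(r, -1)), Mul(29002, Pow(-44922, -1))) = Add(Mul(4, Pow(-12439, -1)), Mul(29002, Pow(-44922, -1))) = Add(Mul(4, Rational(-1, 12439)), Mul(29002, Rational(-1, 44922))) = Add(Rational(-4, 12439), Rational(-14501, 22461)) = Rational(-180467783, 279392379)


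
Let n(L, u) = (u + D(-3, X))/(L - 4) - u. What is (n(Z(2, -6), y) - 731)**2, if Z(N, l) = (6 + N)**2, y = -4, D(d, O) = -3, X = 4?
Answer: 1903315129/3600 ≈ 5.2870e+5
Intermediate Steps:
n(L, u) = -u + (-3 + u)/(-4 + L) (n(L, u) = (u - 3)/(L - 4) - u = (-3 + u)/(-4 + L) - u = -u + (-3 + u)/(-4 + L))
(n(Z(2, -6), y) - 731)**2 = ((-3 + 5*(-4) - 1*(6 + 2)**2*(-4))/(-4 + (6 + 2)**2) - 731)**2 = ((-3 - 20 - 1*8**2*(-4))/(-4 + 8**2) - 731)**2 = ((-3 - 20 - 1*64*(-4))/(-4 + 64) - 731)**2 = ((-3 - 20 + 256)/60 - 731)**2 = ((1/60)*233 - 731)**2 = (233/60 - 731)**2 = (-43627/60)**2 = 1903315129/3600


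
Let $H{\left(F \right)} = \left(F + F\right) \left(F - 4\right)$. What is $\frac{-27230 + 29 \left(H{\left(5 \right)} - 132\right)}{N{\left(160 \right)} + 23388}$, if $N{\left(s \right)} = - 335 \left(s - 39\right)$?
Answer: $\frac{30768}{17147} \approx 1.7944$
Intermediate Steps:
$H{\left(F \right)} = 2 F \left(-4 + F\right)$
$N{\left(s \right)} = 13065 - 335 s$ ($N{\left(s \right)} = - 335 \left(-39 + s\right) = 13065 - 335 s$)
$\frac{-27230 + 29 \left(H{\left(5 \right)} - 132\right)}{N{\left(160 \right)} + 23388} = \frac{-27230 + 29 \left(2 \cdot 5 \left(-4 + 5\right) - 132\right)}{\left(13065 - 53600\right) + 23388} = \frac{-27230 + 29 \left(2 \cdot 5 \cdot 1 - 132\right)}{\left(13065 - 53600\right) + 23388} = \frac{-27230 + 29 \left(10 - 132\right)}{-40535 + 23388} = \frac{-27230 + 29 \left(-122\right)}{-17147} = \left(-27230 - 3538\right) \left(- \frac{1}{17147}\right) = \left(-30768\right) \left(- \frac{1}{17147}\right) = \frac{30768}{17147}$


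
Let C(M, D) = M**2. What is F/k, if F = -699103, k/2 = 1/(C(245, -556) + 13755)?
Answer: -25789909670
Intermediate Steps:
k = 1/36890 (k = 2/(245**2 + 13755) = 2/(60025 + 13755) = 2/73780 = 2*(1/73780) = 1/36890 ≈ 2.7108e-5)
F/k = -699103/1/36890 = -699103*36890 = -25789909670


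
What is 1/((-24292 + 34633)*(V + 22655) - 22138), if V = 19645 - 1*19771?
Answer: 1/232950251 ≈ 4.2928e-9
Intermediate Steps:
V = -126 (V = 19645 - 19771 = -126)
1/((-24292 + 34633)*(V + 22655) - 22138) = 1/((-24292 + 34633)*(-126 + 22655) - 22138) = 1/(10341*22529 - 22138) = 1/(232972389 - 22138) = 1/232950251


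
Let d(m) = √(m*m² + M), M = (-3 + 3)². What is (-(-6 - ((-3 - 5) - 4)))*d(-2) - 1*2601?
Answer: -2601 - 12*I*√2 ≈ -2601.0 - 16.971*I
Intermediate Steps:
M = 0 (M = 0² = 0)
d(m) = √(m³) (d(m) = √(m*m² + 0) = √(m³ + 0) = √(m³))
(-(-6 - ((-3 - 5) - 4)))*d(-2) - 1*2601 = (-(-6 - ((-3 - 5) - 4)))*√((-2)³) - 1*2601 = (-(-6 - (-8 - 4)))*√(-8) - 2601 = (-(-6 - 1*(-12)))*(2*I*√2) - 2601 = (-(-6 + 12))*(2*I*√2) - 2601 = (-1*6)*(2*I*√2) - 2601 = -12*I*√2 - 2601 = -2601 - 12*I*√2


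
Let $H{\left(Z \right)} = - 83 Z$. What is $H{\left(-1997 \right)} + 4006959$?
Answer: $4172710$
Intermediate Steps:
$H{\left(-1997 \right)} + 4006959 = \left(-83\right) \left(-1997\right) + 4006959 = 165751 + 4006959 = 4172710$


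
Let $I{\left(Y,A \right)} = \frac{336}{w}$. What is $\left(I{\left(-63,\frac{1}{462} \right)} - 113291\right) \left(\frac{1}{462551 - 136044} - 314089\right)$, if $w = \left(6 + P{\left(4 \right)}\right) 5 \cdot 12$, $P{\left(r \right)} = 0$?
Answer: $\frac{174272280692527822}{4897605} \approx 3.5583 \cdot 10^{10}$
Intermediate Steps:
$w = 360$ ($w = \left(6 + 0\right) 5 \cdot 12 = 6 \cdot 5 \cdot 12 = 30 \cdot 12 = 360$)
$I{\left(Y,A \right)} = \frac{14}{15}$ ($I{\left(Y,A \right)} = \frac{336}{360} = 336 \cdot \frac{1}{360} = \frac{14}{15}$)
$\left(I{\left(-63,\frac{1}{462} \right)} - 113291\right) \left(\frac{1}{462551 - 136044} - 314089\right) = \left(\frac{14}{15} - 113291\right) \left(\frac{1}{462551 - 136044} - 314089\right) = - \frac{1699351 \left(\frac{1}{326507} - 314089\right)}{15} = \left(- \frac{1699351}{15}\right) \left(- \frac{102552257122}{326507}\right) = \frac{174272280692527822}{4897605}$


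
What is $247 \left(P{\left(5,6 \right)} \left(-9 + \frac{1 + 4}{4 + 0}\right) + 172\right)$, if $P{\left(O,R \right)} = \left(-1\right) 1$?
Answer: $\frac{177593}{4} \approx 44398.0$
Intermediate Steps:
$P{\left(O,R \right)} = -1$
$247 \left(P{\left(5,6 \right)} \left(-9 + \frac{1 + 4}{4 + 0}\right) + 172\right) = 247 \left(- (-9 + \frac{1 + 4}{4 + 0}) + 172\right) = 247 \left(- (-9 + \frac{5}{4}) + 172\right) = 247 \left(\left(-1\right) \left(- \frac{31}{4}\right) + 172\right) = 247 \left(\frac{31}{4} + 172\right) = 247 \cdot \frac{719}{4} = \frac{177593}{4}$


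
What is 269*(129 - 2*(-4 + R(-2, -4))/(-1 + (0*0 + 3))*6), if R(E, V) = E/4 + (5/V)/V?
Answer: 331677/8 ≈ 41460.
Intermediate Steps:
R(E, V) = 5/V² + E/4 (R(E, V) = E*(¼) + 5/V² = E/4 + 5/V² = 5/V² + E/4)
269*(129 - 2*(-4 + R(-2, -4))/(-1 + (0*0 + 3))*6) = 269*(129 - 2*(-4 + (5/(-4)² + (¼)*(-2)))/(-1 + (0*0 + 3))*6) = 269*(129 - 2*(-4 + (5*(1/16) - ½))/(-1 + (0 + 3))*6) = 269*(129 - 2*(-4 + (5/16 - ½))/(-1 + 3)*6) = 269*(129 - 2*(-4 - 3/16)/2*6) = 269*(129 - (-67)/(8*2)*6) = 269*(129 - 2*(-67/32)*6) = 269*(129 + (67/16)*6) = 269*(129 + 201/8) = 269*(1233/8) = 331677/8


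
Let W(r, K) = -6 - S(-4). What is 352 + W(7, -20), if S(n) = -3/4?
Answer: 1387/4 ≈ 346.75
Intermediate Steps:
S(n) = -¾ (S(n) = -3*¼ = -¾)
W(r, K) = -21/4 (W(r, K) = -6 - 1*(-¾) = -6 + ¾ = -21/4)
352 + W(7, -20) = 352 - 21/4 = 1387/4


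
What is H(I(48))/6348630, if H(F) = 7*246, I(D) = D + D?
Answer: 287/1058105 ≈ 0.00027124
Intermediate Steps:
I(D) = 2*D
H(F) = 1722
H(I(48))/6348630 = 1722/6348630 = 1722*(1/6348630) = 287/1058105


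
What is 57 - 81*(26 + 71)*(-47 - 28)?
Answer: 589332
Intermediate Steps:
57 - 81*(26 + 71)*(-47 - 28) = 57 - 7857*(-75) = 57 - 81*(-7275) = 57 + 589275 = 589332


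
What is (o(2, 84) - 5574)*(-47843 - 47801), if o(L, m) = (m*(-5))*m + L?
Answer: 3907248688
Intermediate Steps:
o(L, m) = L - 5*m**2 (o(L, m) = (-5*m)*m + L = -5*m**2 + L = L - 5*m**2)
(o(2, 84) - 5574)*(-47843 - 47801) = ((2 - 5*84**2) - 5574)*(-47843 - 47801) = ((2 - 5*7056) - 5574)*(-95644) = ((2 - 35280) - 5574)*(-95644) = (-35278 - 5574)*(-95644) = -40852*(-95644) = 3907248688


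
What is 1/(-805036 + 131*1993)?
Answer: -1/543953 ≈ -1.8384e-6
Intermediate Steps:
1/(-805036 + 131*1993) = 1/(-805036 + 261083) = 1/(-543953) = -1/543953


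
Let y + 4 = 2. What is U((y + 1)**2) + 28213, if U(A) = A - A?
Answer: 28213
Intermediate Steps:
y = -2 (y = -4 + 2 = -2)
U(A) = 0
U((y + 1)**2) + 28213 = 0 + 28213 = 28213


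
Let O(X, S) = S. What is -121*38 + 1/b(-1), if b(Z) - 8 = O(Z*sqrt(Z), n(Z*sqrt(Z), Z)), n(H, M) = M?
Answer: -32185/7 ≈ -4597.9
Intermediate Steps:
b(Z) = 8 + Z
-121*38 + 1/b(-1) = -121*38 + 1/(8 - 1) = -4598 + 1/7 = -32185/7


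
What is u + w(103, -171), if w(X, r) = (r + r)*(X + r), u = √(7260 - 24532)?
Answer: 23256 + 2*I*√4318 ≈ 23256.0 + 131.42*I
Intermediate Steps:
u = 2*I*√4318 (u = √(-17272) = 2*I*√4318 ≈ 131.42*I)
w(X, r) = 2*r*(X + r) (w(X, r) = (2*r)*(X + r) = 2*r*(X + r))
u + w(103, -171) = 2*I*√4318 + 2*(-171)*(103 - 171) = 2*I*√4318 + 2*(-171)*(-68) = 2*I*√4318 + 23256 = 23256 + 2*I*√4318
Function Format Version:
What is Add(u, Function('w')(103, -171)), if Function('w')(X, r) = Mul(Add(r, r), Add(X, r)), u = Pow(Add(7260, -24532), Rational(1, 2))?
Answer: Add(23256, Mul(2, I, Pow(4318, Rational(1, 2)))) ≈ Add(23256., Mul(131.42, I))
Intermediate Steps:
u = Mul(2, I, Pow(4318, Rational(1, 2))) (u = Pow(-17272, Rational(1, 2)) = Mul(2, I, Pow(4318, Rational(1, 2))) ≈ Mul(131.42, I))
Function('w')(X, r) = Mul(2, r, Add(X, r)) (Function('w')(X, r) = Mul(Mul(2, r), Add(X, r)) = Mul(2, r, Add(X, r)))
Add(u, Function('w')(103, -171)) = Add(Mul(2, I, Pow(4318, Rational(1, 2))), Mul(2, -171, Add(103, -171))) = Add(Mul(2, I, Pow(4318, Rational(1, 2))), Mul(2, -171, -68)) = Add(Mul(2, I, Pow(4318, Rational(1, 2))), 23256) = Add(23256, Mul(2, I, Pow(4318, Rational(1, 2))))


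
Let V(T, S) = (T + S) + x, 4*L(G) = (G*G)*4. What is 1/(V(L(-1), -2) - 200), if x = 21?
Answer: -1/180 ≈ -0.0055556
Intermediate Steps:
L(G) = G² (L(G) = ((G*G)*4)/4 = (G²*4)/4 = (4*G²)/4 = G²)
V(T, S) = 21 + S + T (V(T, S) = (T + S) + 21 = (S + T) + 21 = 21 + S + T)
1/(V(L(-1), -2) - 200) = 1/((21 - 2 + (-1)²) - 200) = 1/((21 - 2 + 1) - 200) = 1/(20 - 200) = 1/(-180) = -1/180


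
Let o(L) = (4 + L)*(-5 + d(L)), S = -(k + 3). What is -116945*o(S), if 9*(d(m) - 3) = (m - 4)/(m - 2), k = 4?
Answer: -17658695/27 ≈ -6.5403e+5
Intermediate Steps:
d(m) = 3 + (-4 + m)/(9*(-2 + m)) (d(m) = 3 + ((m - 4)/(m - 2))/9 = 3 + ((-4 + m)/(-2 + m))/9 = 3 + (-4 + m)/(9*(-2 + m)))
S = -7 (S = -(4 + 3) = -1*7 = -7)
o(L) = (-5 + 2*(-29 + 14*L)/(9*(-2 + L)))*(4 + L) (o(L) = (4 + L)*(-5 + 2*(-29 + 14*L)/(9*(-2 + L))) = (-5 + 2*(-29 + 14*L)/(9*(-2 + L)))*(4 + L))
-116945*o(S) = -116945*(128 - 36*(-7) - 17*(-7)²)/(9*(-2 - 7)) = -116945*(128 + 252 - 17*49)/(9*(-9)) = -116945*(-1)*(128 + 252 - 833)/(9*9) = -116945*(-1)*(-453)/(9*9) = -116945*151/27 = -17658695/27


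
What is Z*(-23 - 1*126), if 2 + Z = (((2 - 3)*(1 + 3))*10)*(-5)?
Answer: -29502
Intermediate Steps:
Z = 198 (Z = -2 + (((2 - 3)*(1 + 3))*10)*(-5) = -2 + (-1*4*10)*(-5) = -2 - 4*10*(-5) = -2 - 40*(-5) = -2 + 200 = 198)
Z*(-23 - 1*126) = 198*(-23 - 1*126) = 198*(-23 - 126) = 198*(-149) = -29502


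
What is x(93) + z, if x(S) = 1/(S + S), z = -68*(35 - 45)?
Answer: 126481/186 ≈ 680.01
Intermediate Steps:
z = 680 (z = -68*(-10) = 680)
x(S) = 1/(2*S)
x(93) + z = (½)/93 + 680 = (½)*(1/93) + 680 = 1/186 + 680 = 126481/186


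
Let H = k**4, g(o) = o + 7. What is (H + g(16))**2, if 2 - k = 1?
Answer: 576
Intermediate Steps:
g(o) = 7 + o
k = 1 (k = 2 - 1*1 = 2 - 1 = 1)
H = 1 (H = 1**4 = 1)
(H + g(16))**2 = (1 + (7 + 16))**2 = (1 + 23)**2 = 24**2 = 576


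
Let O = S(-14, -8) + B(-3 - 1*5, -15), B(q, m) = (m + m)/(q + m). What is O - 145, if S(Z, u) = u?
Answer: -3489/23 ≈ -151.70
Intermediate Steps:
B(q, m) = 2*m/(m + q) (B(q, m) = (2*m)/(m + q) = 2*m/(m + q))
O = -154/23 (O = -8 + 2*(-15)/(-15 + (-3 - 1*5)) = -8 + 2*(-15)/(-15 + (-3 - 5)) = -8 + 2*(-15)/(-15 - 8) = -8 + 2*(-15)/(-23) = -8 + 2*(-15)*(-1/23) = -8 + 30/23 = -154/23 ≈ -6.6956)
O - 145 = -154/23 - 145 = -3489/23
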